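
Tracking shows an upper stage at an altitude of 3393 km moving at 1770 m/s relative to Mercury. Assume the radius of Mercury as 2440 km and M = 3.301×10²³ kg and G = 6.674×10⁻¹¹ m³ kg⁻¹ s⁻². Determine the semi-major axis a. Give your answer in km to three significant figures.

μ = GM = 6.674×10⁻¹¹ × 3.301×10²³ = 2.203×10¹³ m³/s².
r = 2440 + 3393 = 5833.0 km = 5.833×10⁶ m.
Vis-viva rearranged: 1/a = 2/r − v²/μ = 3.429×10⁻⁷ − 1.422×10⁻⁷ = 2.007×10⁻⁷ m⁻¹.
a = 4.983×10⁶ m = 4983.3 km.

a ≈ 4980 km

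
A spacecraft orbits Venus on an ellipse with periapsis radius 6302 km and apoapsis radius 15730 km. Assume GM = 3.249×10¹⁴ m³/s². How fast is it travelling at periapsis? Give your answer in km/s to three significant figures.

Semi-major axis a = (r_p + r_a)/2 = 11016 km = 1.102×10⁷ m.
Vis-viva: v² = μ(2/r − 1/a) = 3.249×10¹⁴ × (3.174×10⁻⁷ − 9.078×10⁻⁸) = 7.362×10⁷ m²/s².
v = 8580 m/s = 8.580 km/s.

v ≈ 8.58 km/s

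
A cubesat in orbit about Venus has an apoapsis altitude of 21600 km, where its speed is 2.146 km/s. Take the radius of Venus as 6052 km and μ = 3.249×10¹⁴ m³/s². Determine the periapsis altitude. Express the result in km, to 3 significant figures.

periapsis altitude ≈ 688 km

r_a = 6052 + 21600 = 27652 km = 2.765×10⁷ m.
Specific energy ε = v²/2 − μ/r = -9.447×10⁶ J/kg, so a = −μ/(2ε) = 1.720×10⁷ m.
The apsides satisfy r_p + r_a = 2a, so the periapsis radius is 2a − r_a = 6.740×10⁶ m = 6740.1 km.
Periapsis altitude = 6740.1 − 6052 = 688.07 km.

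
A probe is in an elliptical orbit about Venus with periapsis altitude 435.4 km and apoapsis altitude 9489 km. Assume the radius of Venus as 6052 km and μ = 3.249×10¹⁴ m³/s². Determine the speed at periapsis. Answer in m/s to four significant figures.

v ≈ 8406 m/s

r_p = 6052 + 435.4 = 6487.4 km = 6.4874×10⁶ m.
r_a = 6052 + 9489 = 15541 km = 1.5541×10⁷ m.
Semi-major axis a = (r_p + r_a)/2 = 11014 km = 1.101×10⁷ m.
Vis-viva: v² = μ(2/r − 1/a) = 3.249×10¹⁴ × (3.083×10⁻⁷ − 9.079×10⁻⁸) = 7.067×10⁷ m²/s².
v = 8406 m/s.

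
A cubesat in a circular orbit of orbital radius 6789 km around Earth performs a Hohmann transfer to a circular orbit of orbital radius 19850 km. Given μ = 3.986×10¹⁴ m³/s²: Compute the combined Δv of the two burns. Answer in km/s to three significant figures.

r₁ = 6789 km = 6.789×10⁶ m.
r₂ = 19850 km = 1.985×10⁷ m.
Transfer ellipse a_t = (r₁ + r₂)/2 = 1.332×10⁷ m.
At r₁: circular v_c1 = √(μ/r₁) = 7662 m/s; transfer-perigee v_p = √[μ(2/r₁ − 1/a_t)] = 9354 m/s.
Δv₁ = v_p − v_c1 = 1692 m/s.
At r₂: circular v_c2 = √(μ/r₂) = 4481 m/s; transfer-apogee v_a = √[μ(2/r₂ − 1/a_t)] = 3199 m/s.
Δv₂ = v_c2 − v_a = 1282 m/s.
Total Δv = Δv₁ + Δv₂ = 2974 m/s = 2.974 km/s.

Δv_total ≈ 2.97 km/s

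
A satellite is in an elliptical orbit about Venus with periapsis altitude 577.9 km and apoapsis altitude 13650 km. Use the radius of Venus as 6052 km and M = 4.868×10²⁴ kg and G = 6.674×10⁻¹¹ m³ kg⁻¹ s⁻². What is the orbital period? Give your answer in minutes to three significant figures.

μ = GM = 6.674×10⁻¹¹ × 4.868×10²⁴ = 3.249×10¹⁴ m³/s².
r_p = 6052 + 577.9 = 6629.9 km = 6.6299×10⁶ m.
r_a = 6052 + 13650 = 19702 km = 1.9702×10⁷ m.
Semi-major axis a = (r_p + r_a)/2 = (6629.9 + 19702)/2 = 13166 km = 1.317×10⁷ m.
By Kepler's third law T = 2π√(a³/μ) = 2π × 2.650×10³ = 1.665×10⁴ s.
= 277.5 minutes.

T ≈ 278 minutes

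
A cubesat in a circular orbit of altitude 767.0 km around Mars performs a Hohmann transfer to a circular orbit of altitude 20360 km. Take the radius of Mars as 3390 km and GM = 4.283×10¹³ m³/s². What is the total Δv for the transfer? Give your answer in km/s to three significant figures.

r₁ = 3390 + 767.0 = 4157.0 km = 4.1570×10⁶ m.
r₂ = 3390 + 20360 = 23750 km = 2.3750×10⁷ m.
Transfer ellipse a_t = (r₁ + r₂)/2 = 1.395×10⁷ m.
At r₁: circular v_c1 = √(μ/r₁) = 3210 m/s; transfer-periapsis v_p = √[μ(2/r₁ − 1/a_t)] = 4188 m/s.
Δv₁ = v_p − v_c1 = 977.8 m/s.
At r₂: circular v_c2 = √(μ/r₂) = 1343 m/s; transfer-apoapsis v_a = √[μ(2/r₂ − 1/a_t)] = 733.0 m/s.
Δv₂ = v_c2 − v_a = 609.9 m/s.
Total Δv = Δv₁ + Δv₂ = 1588 m/s = 1.588 km/s.

Δv_total ≈ 1.59 km/s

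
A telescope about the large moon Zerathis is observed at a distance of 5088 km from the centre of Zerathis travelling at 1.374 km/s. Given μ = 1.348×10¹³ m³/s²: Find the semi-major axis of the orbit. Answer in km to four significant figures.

r = 5.088×10⁶ m.
Specific orbital energy ε = v²/2 − μ/r = (1374)²/2 − 1.348×10¹³/5.088×10⁶ = -1.705×10⁶ J/kg.
Since ε = −μ/(2a), a = −μ/(2ε) = 3.952×10⁶ m = 3952.1 km.

a ≈ 3952 km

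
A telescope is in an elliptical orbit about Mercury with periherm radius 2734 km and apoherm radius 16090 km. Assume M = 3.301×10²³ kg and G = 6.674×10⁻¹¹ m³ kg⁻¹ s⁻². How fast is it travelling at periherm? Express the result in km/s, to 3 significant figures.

v ≈ 3.71 km/s

μ = GM = 6.674×10⁻¹¹ × 3.301×10²³ = 2.203×10¹³ m³/s².
Semi-major axis a = (r_p + r_a)/2 = 9412.0 km = 9.412×10⁶ m.
Vis-viva: v² = μ(2/r − 1/a) = 2.203×10¹³ × (7.315×10⁻⁷ − 1.062×10⁻⁷) = 1.378×10⁷ m²/s².
v = 3712 m/s = 3.712 km/s.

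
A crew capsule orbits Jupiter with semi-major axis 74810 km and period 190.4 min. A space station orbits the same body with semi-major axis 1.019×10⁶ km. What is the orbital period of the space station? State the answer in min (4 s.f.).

T₂ ≈ 9572 min

Kepler's third law: T² ∝ a³, so T₂ = T₁ (a₂/a₁)^(3/2).
a₂/a₁ = 13.62, (a₂/a₁)^(3/2) = 50.27.
T₂ = 190.4 × 50.27 = 9572 min.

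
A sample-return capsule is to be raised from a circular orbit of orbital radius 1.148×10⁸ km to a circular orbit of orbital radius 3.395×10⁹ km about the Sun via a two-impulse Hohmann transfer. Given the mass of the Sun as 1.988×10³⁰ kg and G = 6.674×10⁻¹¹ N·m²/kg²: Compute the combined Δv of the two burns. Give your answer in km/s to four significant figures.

Δv_total ≈ 17.94 km/s

μ = GM = 6.674×10⁻¹¹ × 1.988×10³⁰ = 1.327×10²⁰ m³/s².
r₁ = 1.148×10⁸ km = 1.148×10¹¹ m.
r₂ = 3.395×10⁹ km = 3.395×10¹² m.
Transfer ellipse a_t = (r₁ + r₂)/2 = 1.755×10¹² m.
At r₁: circular v_c1 = √(μ/r₁) = 34000 m/s; transfer-perihelion v_p = √[μ(2/r₁ − 1/a_t)] = 47290 m/s.
Δv₁ = v_p − v_c1 = 13290 m/s.
At r₂: circular v_c2 = √(μ/r₂) = 6251 m/s; transfer-aphelion v_a = √[μ(2/r₂ − 1/a_t)] = 1599 m/s.
Δv₂ = v_c2 − v_a = 4653 m/s.
Total Δv = Δv₁ + Δv₂ = 17940 m/s = 17.94 km/s.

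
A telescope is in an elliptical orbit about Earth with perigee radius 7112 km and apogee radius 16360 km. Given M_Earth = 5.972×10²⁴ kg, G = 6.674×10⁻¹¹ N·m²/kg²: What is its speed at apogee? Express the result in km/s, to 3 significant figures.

μ = GM = 6.674×10⁻¹¹ × 5.972×10²⁴ = 3.986×10¹⁴ m³/s².
Semi-major axis a = (r_p + r_a)/2 = 11736 km = 1.174×10⁷ m.
Vis-viva: v² = μ(2/r − 1/a) = 3.986×10¹⁴ × (1.222×10⁻⁷ − 8.521×10⁻⁸) = 1.476×10⁷ m²/s².
v = 3842 m/s = 3.842 km/s.

v ≈ 3.84 km/s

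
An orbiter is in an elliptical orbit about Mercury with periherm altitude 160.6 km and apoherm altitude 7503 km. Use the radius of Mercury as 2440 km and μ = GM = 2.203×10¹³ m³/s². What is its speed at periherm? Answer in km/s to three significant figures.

v ≈ 3.66 km/s

r_p = 2440 + 160.6 = 2600.6 km = 2.6006×10⁶ m.
r_a = 2440 + 7503 = 9943.0 km = 9.9430×10⁶ m.
Semi-major axis a = (r_p + r_a)/2 = 6271.8 km = 6.272×10⁶ m.
Vis-viva: v² = μ(2/r − 1/a) = 2.203×10¹³ × (7.691×10⁻⁷ − 1.594×10⁻⁷) = 1.343×10⁷ m²/s².
v = 3665 m/s = 3.665 km/s.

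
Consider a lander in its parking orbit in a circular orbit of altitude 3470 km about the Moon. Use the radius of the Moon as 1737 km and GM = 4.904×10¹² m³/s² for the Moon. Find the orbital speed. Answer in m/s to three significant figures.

r = 1737 + 3470 = 5207.0 km = 5.2070×10⁶ m.
For a circular orbit v = √(μ/r) = √(4.904×10¹² / 5.207×10⁶) = √(9.418×10⁵) = 970.5 m/s.

v ≈ 970 m/s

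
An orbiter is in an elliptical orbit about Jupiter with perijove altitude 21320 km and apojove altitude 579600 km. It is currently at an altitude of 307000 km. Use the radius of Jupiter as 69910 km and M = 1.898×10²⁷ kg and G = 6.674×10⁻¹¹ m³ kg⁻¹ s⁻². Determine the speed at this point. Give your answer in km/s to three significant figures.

μ = GM = 6.674×10⁻¹¹ × 1.898×10²⁷ = 1.267×10¹⁷ m³/s².
r_p = 69910 + 21320 = 91230 km = 9.1230×10⁷ m.
r_a = 69910 + 579600 = 649510 km = 6.4951×10⁸ m.
r = 69910 + 307000 = 3.7691×10⁵ km = 3.769×10⁸ m.
Semi-major axis a = (r_p + r_a)/2 = 3.7037×10⁵ km = 3.704×10⁸ m.
Vis-viva: v² = μ(2/r − 1/a) = 1.267×10¹⁷ × (5.306×10⁻⁹ − 2.700×10⁻⁹) = 3.301×10⁸ m²/s².
v = 18170 m/s = 18.17 km/s.

v ≈ 18.2 km/s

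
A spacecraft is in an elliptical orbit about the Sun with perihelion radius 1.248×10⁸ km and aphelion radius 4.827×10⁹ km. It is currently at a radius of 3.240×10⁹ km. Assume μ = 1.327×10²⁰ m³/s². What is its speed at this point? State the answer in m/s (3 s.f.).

v ≈ 5320 m/s

Semi-major axis a = (r_p + r_a)/2 = 2.4759×10⁹ km = 2.476×10¹² m.
Vis-viva: v² = μ(2/r − 1/a) = 1.327×10²⁰ × (6.173×10⁻¹³ − 4.039×10⁻¹³) = 2.832×10⁷ m²/s².
v = 5321 m/s.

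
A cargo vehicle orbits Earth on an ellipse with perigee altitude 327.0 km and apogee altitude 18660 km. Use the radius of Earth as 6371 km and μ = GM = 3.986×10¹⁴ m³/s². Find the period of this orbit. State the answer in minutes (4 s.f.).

r_p = 6371 + 327.0 = 6698.0 km = 6.6980×10⁶ m.
r_a = 6371 + 18660 = 25031 km = 2.5031×10⁷ m.
Semi-major axis a = (r_p + r_a)/2 = (6698.0 + 25031)/2 = 15864 km = 1.586×10⁷ m.
By Kepler's third law T = 2π√(a³/μ) = 2π × 3.165×10³ = 1.989×10⁴ s.
= 331.4 minutes.

T ≈ 331.4 minutes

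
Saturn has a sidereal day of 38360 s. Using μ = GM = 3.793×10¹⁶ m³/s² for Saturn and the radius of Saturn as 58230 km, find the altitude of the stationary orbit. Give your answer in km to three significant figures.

h_sync ≈ 54000 km

A synchronous orbit has period T, so by Kepler's third law a = (μT²/4π²)^(1/3).
μT²/4π² = 3.793×10¹⁶ × (3.836×10⁴)² / 39.48 = 1.414×10²⁴ m³.
a = 1.122×10⁸ m = 1.1223×10⁵ km.
Altitude h = a − R = 1.1223×10⁵ − 58230 = 54005 km.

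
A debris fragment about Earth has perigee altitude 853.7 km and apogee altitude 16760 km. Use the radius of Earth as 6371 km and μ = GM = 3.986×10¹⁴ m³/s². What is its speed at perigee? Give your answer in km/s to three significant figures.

v ≈ 9.17 km/s

r_p = 6371 + 853.7 = 7224.7 km = 7.2247×10⁶ m.
r_a = 6371 + 16760 = 23131 km = 2.3131×10⁷ m.
Semi-major axis a = (r_p + r_a)/2 = 15178 km = 1.518×10⁷ m.
Vis-viva: v² = μ(2/r − 1/a) = 3.986×10¹⁴ × (2.768×10⁻⁷ − 6.589×10⁻⁸) = 8.408×10⁷ m²/s².
v = 9170 m/s = 9.170 km/s.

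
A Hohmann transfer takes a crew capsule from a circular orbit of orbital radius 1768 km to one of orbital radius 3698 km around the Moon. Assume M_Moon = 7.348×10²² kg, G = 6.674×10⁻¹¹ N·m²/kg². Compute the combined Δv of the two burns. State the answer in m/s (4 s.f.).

Δv_total ≈ 497.2 m/s

μ = GM = 6.674×10⁻¹¹ × 7.348×10²² = 4.904×10¹² m³/s².
r₁ = 1768 km = 1.768×10⁶ m.
r₂ = 3698 km = 3.698×10⁶ m.
Transfer ellipse a_t = (r₁ + r₂)/2 = 2.733×10⁶ m.
At r₁: circular v_c1 = √(μ/r₁) = 1665 m/s; transfer-perilune v_p = √[μ(2/r₁ − 1/a_t)] = 1937 m/s.
Δv₁ = v_p − v_c1 = 271.8 m/s.
At r₂: circular v_c2 = √(μ/r₂) = 1152 m/s; transfer-apolune v_a = √[μ(2/r₂ − 1/a_t)] = 926.2 m/s.
Δv₂ = v_c2 − v_a = 225.4 m/s.
Total Δv = Δv₁ + Δv₂ = 497.2 m/s.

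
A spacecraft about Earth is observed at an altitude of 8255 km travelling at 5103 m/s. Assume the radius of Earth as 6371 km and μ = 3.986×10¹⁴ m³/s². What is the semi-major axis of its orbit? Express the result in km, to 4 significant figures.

r = 6371 + 8255 = 14626 km = 1.463×10⁷ m.
Specific orbital energy ε = v²/2 − μ/r = (5103)²/2 − 3.986×10¹⁴/1.463×10⁷ = -1.423×10⁷ J/kg.
Since ε = −μ/(2a), a = −μ/(2ε) = 1.400×10⁷ m = 14003 km.

a ≈ 14000 km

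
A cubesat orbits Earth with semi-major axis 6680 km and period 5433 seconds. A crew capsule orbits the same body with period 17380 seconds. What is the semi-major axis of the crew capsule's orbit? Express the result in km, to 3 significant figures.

a₂ ≈ 14500 km

Kepler's third law: a³ ∝ T², so a₂ = a₁ (T₂/T₁)^(2/3).
T₂/T₁ = 3.199, (T₂/T₁)^(2/3) = 2.171.
a₂ = 6680 × 2.171 = 14500 km.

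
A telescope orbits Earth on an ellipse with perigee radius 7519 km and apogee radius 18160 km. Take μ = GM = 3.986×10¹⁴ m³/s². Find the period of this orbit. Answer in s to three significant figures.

T ≈ 14500 s

Semi-major axis a = (r_p + r_a)/2 = (7519.0 + 18160)/2 = 12840 km = 1.284×10⁷ m.
By Kepler's third law T = 2π√(a³/μ) = 2π × 2.304×10³ = 1.448×10⁴ s.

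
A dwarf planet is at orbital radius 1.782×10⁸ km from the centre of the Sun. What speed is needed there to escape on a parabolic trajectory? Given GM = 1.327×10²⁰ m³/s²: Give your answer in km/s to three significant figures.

v_esc ≈ 38.6 km/s

r = 1.782×10⁸ km = 1.782×10¹¹ m.
Escape speed v_esc = √(2μ/r) = √(2 × 1.327×10²⁰ / 1.782×10¹¹) = √(1.489×10⁹) = 38590 m/s.
= 38.59 km/s.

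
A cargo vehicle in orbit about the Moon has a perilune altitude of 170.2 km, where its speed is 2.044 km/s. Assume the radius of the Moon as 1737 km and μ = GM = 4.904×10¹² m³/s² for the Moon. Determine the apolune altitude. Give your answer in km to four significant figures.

r_p = 1737 + 170.2 = 1907.2 km = 1.907×10⁶ m.
Specific energy ε = v²/2 − μ/r = -4.823×10⁵ J/kg, so a = −μ/(2ε) = 5.084×10⁶ m.
The apsides satisfy r_p + r_a = 2a, so the apolune radius is 2a − r_p = 8.260×10⁶ m = 8259.9 km.
Apolune altitude = 8259.9 − 1737 = 6522.9 km.

apolune altitude ≈ 6523 km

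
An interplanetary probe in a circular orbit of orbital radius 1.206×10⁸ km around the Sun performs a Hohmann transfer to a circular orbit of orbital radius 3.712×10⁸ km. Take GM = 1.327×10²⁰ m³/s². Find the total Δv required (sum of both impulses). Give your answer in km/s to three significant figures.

Δv_total ≈ 13.3 km/s

r₁ = 1.206×10⁸ km = 1.206×10¹¹ m.
r₂ = 3.712×10⁸ km = 3.712×10¹¹ m.
Transfer ellipse a_t = (r₁ + r₂)/2 = 2.459×10¹¹ m.
At r₁: circular v_c1 = √(μ/r₁) = 33170 m/s; transfer-perihelion v_p = √[μ(2/r₁ − 1/a_t)] = 40760 m/s.
Δv₁ = v_p − v_c1 = 7584 m/s.
At r₂: circular v_c2 = √(μ/r₂) = 18910 m/s; transfer-aphelion v_a = √[μ(2/r₂ − 1/a_t)] = 13240 m/s.
Δv₂ = v_c2 − v_a = 5666 m/s.
Total Δv = Δv₁ + Δv₂ = 13250 m/s = 13.25 km/s.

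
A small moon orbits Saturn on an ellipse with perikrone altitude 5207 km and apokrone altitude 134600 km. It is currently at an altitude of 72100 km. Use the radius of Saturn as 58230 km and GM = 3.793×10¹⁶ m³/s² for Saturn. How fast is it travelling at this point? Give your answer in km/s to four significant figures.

r_p = 58230 + 5207 = 63437 km = 6.3437×10⁷ m.
r_a = 58230 + 134600 = 192830 km = 1.9283×10⁸ m.
r = 58230 + 72100 = 1.3033×10⁵ km = 1.303×10⁸ m.
Semi-major axis a = (r_p + r_a)/2 = 1.2813×10⁵ km = 1.281×10⁸ m.
Vis-viva: v² = μ(2/r − 1/a) = 3.793×10¹⁶ × (1.535×10⁻⁸ − 7.804×10⁻⁹) = 2.860×10⁸ m²/s².
v = 16910 m/s = 16.91 km/s.

v ≈ 16.91 km/s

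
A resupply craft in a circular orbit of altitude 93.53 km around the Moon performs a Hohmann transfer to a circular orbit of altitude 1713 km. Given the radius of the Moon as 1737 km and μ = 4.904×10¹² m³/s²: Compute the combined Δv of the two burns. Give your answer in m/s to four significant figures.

Δv_total ≈ 433.7 m/s

r₁ = 1737 + 93.53 = 1830.5 km = 1.8305×10⁶ m.
r₂ = 1737 + 1713 = 3450.0 km = 3.4500×10⁶ m.
Transfer ellipse a_t = (r₁ + r₂)/2 = 2.640×10⁶ m.
At r₁: circular v_c1 = √(μ/r₁) = 1637 m/s; transfer-perilune v_p = √[μ(2/r₁ − 1/a_t)] = 1871 m/s.
Δv₁ = v_p − v_c1 = 234.2 m/s.
At r₂: circular v_c2 = √(μ/r₂) = 1192 m/s; transfer-apolune v_a = √[μ(2/r₂ − 1/a_t)] = 992.7 m/s.
Δv₂ = v_c2 − v_a = 199.5 m/s.
Total Δv = Δv₁ + Δv₂ = 433.7 m/s.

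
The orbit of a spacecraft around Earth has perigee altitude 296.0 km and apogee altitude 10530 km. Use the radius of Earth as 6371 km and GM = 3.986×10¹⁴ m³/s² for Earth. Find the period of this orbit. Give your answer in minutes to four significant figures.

T ≈ 212.2 minutes

r_p = 6371 + 296.0 = 6667.0 km = 6.6670×10⁶ m.
r_a = 6371 + 10530 = 16901 km = 1.6901×10⁷ m.
Semi-major axis a = (r_p + r_a)/2 = (6667.0 + 16901)/2 = 11784 km = 1.178×10⁷ m.
By Kepler's third law T = 2π√(a³/μ) = 2π × 2.026×10³ = 1.273×10⁴ s.
= 212.2 minutes.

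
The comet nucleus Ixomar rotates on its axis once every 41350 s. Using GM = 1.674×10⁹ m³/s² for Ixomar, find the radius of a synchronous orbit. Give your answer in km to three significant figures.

A synchronous orbit has period T, so by Kepler's third law a = (μT²/4π²)^(1/3).
μT²/4π² = 1.674×10⁹ × (4.135×10⁴)² / 39.48 = 7.250×10¹⁶ m³.
a = 4.170×10⁵ m = 416.98 km.

r_sync ≈ 417 km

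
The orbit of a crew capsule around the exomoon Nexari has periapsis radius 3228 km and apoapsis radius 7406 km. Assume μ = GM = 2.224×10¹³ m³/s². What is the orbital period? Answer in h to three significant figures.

T ≈ 4.54 h

Semi-major axis a = (r_p + r_a)/2 = (3228.0 + 7406.0)/2 = 5317.0 km = 5.317×10⁶ m.
By Kepler's third law T = 2π√(a³/μ) = 2π × 2.600×10³ = 1.633×10⁴ s.
= 4.537 h.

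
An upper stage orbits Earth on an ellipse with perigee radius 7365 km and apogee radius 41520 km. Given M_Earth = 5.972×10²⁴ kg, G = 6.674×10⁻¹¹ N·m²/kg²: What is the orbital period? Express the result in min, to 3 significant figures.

T ≈ 634 min

μ = GM = 6.674×10⁻¹¹ × 5.972×10²⁴ = 3.986×10¹⁴ m³/s².
Semi-major axis a = (r_p + r_a)/2 = (7365.0 + 41520)/2 = 24442 km = 2.444×10⁷ m.
By Kepler's third law T = 2π√(a³/μ) = 2π × 6.053×10³ = 3.803×10⁴ s.
= 633.9 min.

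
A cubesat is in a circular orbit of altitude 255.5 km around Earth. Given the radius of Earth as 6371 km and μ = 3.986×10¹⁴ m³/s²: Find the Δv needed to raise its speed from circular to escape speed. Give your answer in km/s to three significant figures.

Δv ≈ 3.21 km/s

r = 6371 + 255.5 = 6626.5 km = 6.6265×10⁶ m.
Circular speed v_c = √(μ/r) = 7756 m/s.
Escape speed v_esc = √(2μ/r) = √2 × v_c = 10970 m/s.
Δv = v_esc − v_c = 3213 m/s = 3.213 km/s.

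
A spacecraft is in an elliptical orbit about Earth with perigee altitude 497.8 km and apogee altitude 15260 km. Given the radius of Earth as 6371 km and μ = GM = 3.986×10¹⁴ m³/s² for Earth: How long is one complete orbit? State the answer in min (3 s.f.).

r_p = 6371 + 497.8 = 6868.8 km = 6.8688×10⁶ m.
r_a = 6371 + 15260 = 21631 km = 2.1631×10⁷ m.
Semi-major axis a = (r_p + r_a)/2 = (6868.8 + 21631)/2 = 14250 km = 1.425×10⁷ m.
By Kepler's third law T = 2π√(a³/μ) = 2π × 2.694×10³ = 1.693×10⁴ s.
= 282.1 min.

T ≈ 282 min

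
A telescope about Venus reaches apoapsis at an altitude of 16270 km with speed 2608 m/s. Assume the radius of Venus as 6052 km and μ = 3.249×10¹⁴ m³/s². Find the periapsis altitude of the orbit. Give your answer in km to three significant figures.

r_a = 6052 + 16270 = 22322 km = 2.232×10⁷ m.
Specific energy ε = v²/2 − μ/r = -1.115×10⁷ J/kg, so a = −μ/(2ε) = 1.456×10⁷ m.
The apsides satisfy r_p + r_a = 2a, so the periapsis radius is 2a − r_a = 6.806×10⁶ m = 6805.7 km.
Periapsis altitude = 6805.7 − 6052 = 753.74 km.

periapsis altitude ≈ 754 km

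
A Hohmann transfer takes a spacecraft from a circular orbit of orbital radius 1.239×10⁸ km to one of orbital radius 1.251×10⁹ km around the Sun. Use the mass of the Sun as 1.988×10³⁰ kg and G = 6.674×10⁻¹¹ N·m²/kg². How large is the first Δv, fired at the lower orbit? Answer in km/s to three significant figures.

Δv ≈ 11.4 km/s

μ = GM = 6.674×10⁻¹¹ × 1.988×10³⁰ = 1.327×10²⁰ m³/s².
r₁ = 1.239×10⁸ km = 1.239×10¹¹ m.
r₂ = 1.251×10⁹ km = 1.251×10¹² m.
Transfer ellipse a_t = (r₁ + r₂)/2 = 6.874×10¹¹ m.
At r₁: circular v_c1 = √(μ/r₁) = 32720 m/s; transfer-perihelion v_p = √[μ(2/r₁ − 1/a_t)] = 44140 m/s.
Δv₁ = v_p − v_c1 = 11420 m/s.
= 11.42 km/s.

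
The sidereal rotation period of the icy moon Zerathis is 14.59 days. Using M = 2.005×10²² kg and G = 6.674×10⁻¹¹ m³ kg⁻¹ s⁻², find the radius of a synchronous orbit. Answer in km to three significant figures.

μ = GM = 6.674×10⁻¹¹ × 2.005×10²² = 1.338×10¹² m³/s².
T = 14.59 days = 1.261×10⁶ s.
A synchronous orbit has period T, so by Kepler's third law a = (μT²/4π²)^(1/3).
μT²/4π² = 1.338×10¹² × (1.261×10⁶)² / 39.48 = 5.386×10²² m³.
a = 3.777×10⁷ m = 37765 km.

r_sync ≈ 37800 km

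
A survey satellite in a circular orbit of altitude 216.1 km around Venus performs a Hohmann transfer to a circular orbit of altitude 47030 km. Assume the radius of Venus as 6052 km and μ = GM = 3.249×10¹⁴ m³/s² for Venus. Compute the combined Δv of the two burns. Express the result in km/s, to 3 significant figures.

Δv_total ≈ 3.77 km/s

r₁ = 6052 + 216.1 = 6268.1 km = 6.2681×10⁶ m.
r₂ = 6052 + 47030 = 53082 km = 5.3082×10⁷ m.
Transfer ellipse a_t = (r₁ + r₂)/2 = 2.968×10⁷ m.
At r₁: circular v_c1 = √(μ/r₁) = 7200 m/s; transfer-periapsis v_p = √[μ(2/r₁ − 1/a_t)] = 9629 m/s.
Δv₁ = v_p − v_c1 = 2430 m/s.
At r₂: circular v_c2 = √(μ/r₂) = 2474 m/s; transfer-apoapsis v_a = √[μ(2/r₂ − 1/a_t)] = 1137 m/s.
Δv₂ = v_c2 − v_a = 1337 m/s.
Total Δv = Δv₁ + Δv₂ = 3766 m/s = 3.766 km/s.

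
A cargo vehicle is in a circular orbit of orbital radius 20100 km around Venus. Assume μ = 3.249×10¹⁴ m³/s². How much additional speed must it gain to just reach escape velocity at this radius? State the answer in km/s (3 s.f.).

Δv ≈ 1.67 km/s

r = 20100 km = 2.010×10⁷ m.
Circular speed v_c = √(μ/r) = 4020 m/s.
Escape speed v_esc = √(2μ/r) = √2 × v_c = 5686 m/s.
Δv = v_esc − v_c = 1665 m/s = 1.665 km/s.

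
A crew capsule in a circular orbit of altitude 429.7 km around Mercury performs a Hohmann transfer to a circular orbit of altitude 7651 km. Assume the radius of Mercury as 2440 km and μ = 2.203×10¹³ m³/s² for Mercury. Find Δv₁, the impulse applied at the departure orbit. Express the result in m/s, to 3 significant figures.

r₁ = 2440 + 429.7 = 2869.7 km = 2.8697×10⁶ m.
r₂ = 2440 + 7651 = 10091 km = 1.0091×10⁷ m.
Transfer ellipse a_t = (r₁ + r₂)/2 = 6.480×10⁶ m.
At r₁: circular v_c1 = √(μ/r₁) = 2771 m/s; transfer-periherm v_p = √[μ(2/r₁ − 1/a_t)] = 3457 m/s.
Δv₁ = v_p − v_c1 = 686.8 m/s.

Δv ≈ 687 m/s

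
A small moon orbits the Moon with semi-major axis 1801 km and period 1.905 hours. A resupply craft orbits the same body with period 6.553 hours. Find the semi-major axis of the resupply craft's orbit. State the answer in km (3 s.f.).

a₂ ≈ 4100 km

Kepler's third law: a³ ∝ T², so a₂ = a₁ (T₂/T₁)^(2/3).
T₂/T₁ = 3.440, (T₂/T₁)^(2/3) = 2.279.
a₂ = 1801 × 2.279 = 4104 km.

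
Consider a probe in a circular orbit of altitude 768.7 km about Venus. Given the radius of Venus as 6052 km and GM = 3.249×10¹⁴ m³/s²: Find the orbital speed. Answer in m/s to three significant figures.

r = 6052 + 768.7 = 6820.7 km = 6.8207×10⁶ m.
For a circular orbit v = √(μ/r) = √(3.249×10¹⁴ / 6.821×10⁶) = √(4.763×10⁷) = 6902 m/s.

v ≈ 6900 m/s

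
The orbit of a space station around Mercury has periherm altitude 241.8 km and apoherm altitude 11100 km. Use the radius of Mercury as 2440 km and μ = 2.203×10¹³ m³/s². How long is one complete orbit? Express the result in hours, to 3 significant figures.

T ≈ 8.59 hours

r_p = 2440 + 241.8 = 2681.8 km = 2.6818×10⁶ m.
r_a = 2440 + 11100 = 13540 km = 1.3540×10⁷ m.
Semi-major axis a = (r_p + r_a)/2 = (2681.8 + 13540)/2 = 8110.9 km = 8.111×10⁶ m.
By Kepler's third law T = 2π√(a³/μ) = 2π × 4.921×10³ = 3.092×10⁴ s.
= 8.590 hours.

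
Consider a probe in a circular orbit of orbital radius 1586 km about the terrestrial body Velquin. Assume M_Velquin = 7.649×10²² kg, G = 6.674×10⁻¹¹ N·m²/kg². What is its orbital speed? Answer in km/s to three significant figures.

v ≈ 1.79 km/s

μ = GM = 6.674×10⁻¹¹ × 7.649×10²² = 5.105×10¹² m³/s².
r = 1586 km = 1.586×10⁶ m.
For a circular orbit v = √(μ/r) = √(5.105×10¹² / 1.586×10⁶) = √(3.219×10⁶) = 1794 m/s.
That is 1.794 km/s.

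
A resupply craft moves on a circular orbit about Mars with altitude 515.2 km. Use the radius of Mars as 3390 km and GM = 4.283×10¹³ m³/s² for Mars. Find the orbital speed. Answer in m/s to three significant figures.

r = 3390 + 515.2 = 3905.2 km = 3.9052×10⁶ m.
For a circular orbit v = √(μ/r) = √(4.283×10¹³ / 3.905×10⁶) = √(1.097×10⁷) = 3312 m/s.

v ≈ 3310 m/s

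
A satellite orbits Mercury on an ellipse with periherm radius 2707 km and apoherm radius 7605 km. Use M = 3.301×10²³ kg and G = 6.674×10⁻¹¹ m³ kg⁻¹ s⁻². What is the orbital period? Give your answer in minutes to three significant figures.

μ = GM = 6.674×10⁻¹¹ × 3.301×10²³ = 2.203×10¹³ m³/s².
Semi-major axis a = (r_p + r_a)/2 = (2707.0 + 7605.0)/2 = 5156.0 km = 5.156×10⁶ m.
By Kepler's third law T = 2π√(a³/μ) = 2π × 2.494×10³ = 1.567×10⁴ s.
= 261.2 minutes.

T ≈ 261 minutes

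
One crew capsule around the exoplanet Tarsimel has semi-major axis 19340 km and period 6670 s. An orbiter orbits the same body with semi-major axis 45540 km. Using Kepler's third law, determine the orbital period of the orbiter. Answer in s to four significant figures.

Kepler's third law: T² ∝ a³, so T₂ = T₁ (a₂/a₁)^(3/2).
a₂/a₁ = 2.355, (a₂/a₁)^(3/2) = 3.613.
T₂ = 6670 × 3.613 = 24100 s.

T₂ ≈ 24100 s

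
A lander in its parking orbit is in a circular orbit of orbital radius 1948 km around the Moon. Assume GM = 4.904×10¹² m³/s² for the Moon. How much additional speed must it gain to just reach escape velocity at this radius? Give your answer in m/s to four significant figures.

r = 1948 km = 1.948×10⁶ m.
Circular speed v_c = √(μ/r) = 1587 m/s.
Escape speed v_esc = √(2μ/r) = √2 × v_c = 2244 m/s.
Δv = v_esc − v_c = 657.2 m/s.

Δv ≈ 657.2 m/s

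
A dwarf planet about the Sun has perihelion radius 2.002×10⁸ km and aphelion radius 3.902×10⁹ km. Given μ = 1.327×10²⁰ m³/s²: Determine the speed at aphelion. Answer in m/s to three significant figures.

Semi-major axis a = (r_p + r_a)/2 = 2.0511×10⁹ km = 2.051×10¹² m.
Vis-viva: v² = μ(2/r − 1/a) = 1.327×10²⁰ × (5.126×10⁻¹³ − 4.875×10⁻¹³) = 3.319×10⁶ m²/s².
v = 1822 m/s.

v ≈ 1820 m/s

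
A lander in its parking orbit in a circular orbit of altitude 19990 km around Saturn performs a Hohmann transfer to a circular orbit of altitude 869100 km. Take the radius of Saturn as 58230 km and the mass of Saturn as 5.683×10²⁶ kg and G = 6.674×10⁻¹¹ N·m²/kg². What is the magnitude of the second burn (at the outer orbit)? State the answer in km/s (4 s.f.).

μ = GM = 6.674×10⁻¹¹ × 5.683×10²⁶ = 3.793×10¹⁶ m³/s².
r₁ = 58230 + 19990 = 78220 km = 7.8220×10⁷ m.
r₂ = 58230 + 869100 = 927330 km = 9.2733×10⁸ m.
Transfer ellipse a_t = (r₁ + r₂)/2 = 5.028×10⁸ m.
At r₁: circular v_c1 = √(μ/r₁) = 22020 m/s; transfer-perikrone v_p = √[μ(2/r₁ − 1/a_t)] = 29910 m/s.
At r₂: circular v_c2 = √(μ/r₂) = 6395 m/s; transfer-apokrone v_a = √[μ(2/r₂ − 1/a_t)] = 2523 m/s.
Δv₂ = v_c2 − v_a = 3873 m/s.
= 3.873 km/s.

Δv ≈ 3.873 km/s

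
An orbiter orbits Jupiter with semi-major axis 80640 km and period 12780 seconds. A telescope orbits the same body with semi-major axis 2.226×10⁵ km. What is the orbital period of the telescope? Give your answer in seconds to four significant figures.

T₂ ≈ 58610 seconds

Kepler's third law: T² ∝ a³, so T₂ = T₁ (a₂/a₁)^(3/2).
a₂/a₁ = 2.760, (a₂/a₁)^(3/2) = 4.586.
T₂ = 12780 × 4.586 = 58610 seconds.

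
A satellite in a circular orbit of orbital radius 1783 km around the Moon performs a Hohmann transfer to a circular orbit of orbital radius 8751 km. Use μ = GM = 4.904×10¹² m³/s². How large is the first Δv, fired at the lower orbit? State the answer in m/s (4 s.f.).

Δv ≈ 479.3 m/s

r₁ = 1783 km = 1.783×10⁶ m.
r₂ = 8751 km = 8.751×10⁶ m.
Transfer ellipse a_t = (r₁ + r₂)/2 = 5.267×10⁶ m.
At r₁: circular v_c1 = √(μ/r₁) = 1658 m/s; transfer-perilune v_p = √[μ(2/r₁ − 1/a_t)] = 2138 m/s.
Δv₁ = v_p − v_c1 = 479.3 m/s.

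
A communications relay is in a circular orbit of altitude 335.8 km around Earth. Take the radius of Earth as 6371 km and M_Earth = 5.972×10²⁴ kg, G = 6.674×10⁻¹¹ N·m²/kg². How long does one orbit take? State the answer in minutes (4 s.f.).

T ≈ 91.11 minutes

μ = GM = 6.674×10⁻¹¹ × 5.972×10²⁴ = 3.986×10¹⁴ m³/s².
r = 6371 + 335.8 = 6706.8 km = 6.7068×10⁶ m.
Kepler's third law: T = 2π√(r³/μ) = 2π√((6.707×10⁶)³ / 3.986×10¹⁴).
r³/μ = 7.569×10⁵ s², so T = 2π × 8.700×10² = 5.466×10³ s.
Converting: 5.466×10³ s ÷ 60.00 = 91.11 minutes.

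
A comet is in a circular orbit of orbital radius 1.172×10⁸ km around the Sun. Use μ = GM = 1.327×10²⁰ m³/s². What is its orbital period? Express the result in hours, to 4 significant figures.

r = 1.172×10⁸ km = 1.172×10¹¹ m.
Kepler's third law: T = 2π√(r³/μ) = 2π√((1.172×10¹¹)³ / 1.327×10²⁰).
r³/μ = 1.213×10¹³ s², so T = 2π × 3.483×10⁶ = 2.188×10⁷ s.
Converting: 2.188×10⁷ s ÷ 3600 = 6079 hours.

T ≈ 6079 hours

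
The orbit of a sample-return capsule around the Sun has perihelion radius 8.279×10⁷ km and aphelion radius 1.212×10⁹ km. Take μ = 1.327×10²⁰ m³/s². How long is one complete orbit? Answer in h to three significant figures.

Semi-major axis a = (r_p + r_a)/2 = (8.2790×10⁷ + 1.2120×10⁹)/2 = 6.4740×10⁸ km = 6.474×10¹¹ m.
By Kepler's third law T = 2π√(a³/μ) = 2π × 4.522×10⁷ = 2.841×10⁸ s.
= 78920 h.

T ≈ 78900 h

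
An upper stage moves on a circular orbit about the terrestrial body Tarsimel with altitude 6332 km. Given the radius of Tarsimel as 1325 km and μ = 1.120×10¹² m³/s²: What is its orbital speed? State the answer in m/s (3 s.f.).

r = 1325 + 6332 = 7657.0 km = 7.6570×10⁶ m.
For a circular orbit v = √(μ/r) = √(1.120×10¹² / 7.657×10⁶) = √(1.463×10⁵) = 382.5 m/s.

v ≈ 382 m/s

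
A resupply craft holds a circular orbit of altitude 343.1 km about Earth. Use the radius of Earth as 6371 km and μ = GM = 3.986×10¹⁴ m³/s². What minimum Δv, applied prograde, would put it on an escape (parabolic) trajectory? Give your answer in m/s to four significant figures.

Δv ≈ 3192 m/s

r = 6371 + 343.1 = 6714.1 km = 6.7141×10⁶ m.
Circular speed v_c = √(μ/r) = 7705 m/s.
Escape speed v_esc = √(2μ/r) = √2 × v_c = 10900 m/s.
Δv = v_esc − v_c = 3192 m/s.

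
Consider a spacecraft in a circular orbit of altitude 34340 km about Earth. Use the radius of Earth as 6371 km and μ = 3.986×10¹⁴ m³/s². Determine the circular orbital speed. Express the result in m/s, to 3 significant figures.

r = 6371 + 34340 = 40711 km = 4.0711×10⁷ m.
For a circular orbit v = √(μ/r) = √(3.986×10¹⁴ / 4.071×10⁷) = √(9.791×10⁶) = 3129 m/s.

v ≈ 3130 m/s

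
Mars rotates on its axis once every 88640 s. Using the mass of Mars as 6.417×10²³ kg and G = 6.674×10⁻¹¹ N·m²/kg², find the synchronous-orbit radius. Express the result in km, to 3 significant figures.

r_sync ≈ 20400 km

μ = GM = 6.674×10⁻¹¹ × 6.417×10²³ = 4.283×10¹³ m³/s².
A synchronous orbit has period T, so by Kepler's third law a = (μT²/4π²)^(1/3).
μT²/4π² = 4.283×10¹³ × (8.864×10⁴)² / 39.48 = 8.524×10²¹ m³.
a = 2.043×10⁷ m = 20427 km.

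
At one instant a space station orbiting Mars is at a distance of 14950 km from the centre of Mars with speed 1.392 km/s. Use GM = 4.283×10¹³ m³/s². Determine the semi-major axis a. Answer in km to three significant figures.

a ≈ 11300 km

r = 1.495×10⁷ m.
Vis-viva rearranged: 1/a = 2/r − v²/μ = 1.338×10⁻⁷ − 4.524×10⁻⁸ = 8.854×10⁻⁸ m⁻¹.
a = 1.129×10⁷ m = 11295 km.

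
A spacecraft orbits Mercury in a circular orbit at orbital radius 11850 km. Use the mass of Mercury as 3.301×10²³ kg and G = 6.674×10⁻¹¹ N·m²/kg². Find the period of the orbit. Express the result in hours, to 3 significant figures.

T ≈ 15.2 hours

μ = GM = 6.674×10⁻¹¹ × 3.301×10²³ = 2.203×10¹³ m³/s².
r = 11850 km = 1.185×10⁷ m.
Kepler's third law: T = 2π√(r³/μ) = 2π√((1.185×10⁷)³ / 2.203×10¹³).
r³/μ = 7.553×10⁷ s², so T = 2π × 8.691×10³ = 5.461×10⁴ s.
Converting: 5.461×10⁴ s ÷ 3600 = 15.17 hours.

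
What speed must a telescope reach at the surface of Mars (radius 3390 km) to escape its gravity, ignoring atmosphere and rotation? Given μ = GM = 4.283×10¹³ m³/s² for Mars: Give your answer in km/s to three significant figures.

v_esc ≈ 5.03 km/s

r = R = 3.390×10⁶ m.
Escape speed v_esc = √(2μ/r) = √(2 × 4.283×10¹³ / 3.390×10⁶) = √(2.527×10⁷) = 5027 m/s.
= 5.027 km/s.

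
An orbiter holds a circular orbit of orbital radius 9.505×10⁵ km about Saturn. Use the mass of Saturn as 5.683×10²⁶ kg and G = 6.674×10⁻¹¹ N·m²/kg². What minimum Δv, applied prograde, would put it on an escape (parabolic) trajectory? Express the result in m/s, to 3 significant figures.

Δv ≈ 2620 m/s

μ = GM = 6.674×10⁻¹¹ × 5.683×10²⁶ = 3.793×10¹⁶ m³/s².
r = 9.505×10⁵ km = 9.505×10⁸ m.
Circular speed v_c = √(μ/r) = 6317 m/s.
Escape speed v_esc = √(2μ/r) = √2 × v_c = 8933 m/s.
Δv = v_esc − v_c = 2617 m/s.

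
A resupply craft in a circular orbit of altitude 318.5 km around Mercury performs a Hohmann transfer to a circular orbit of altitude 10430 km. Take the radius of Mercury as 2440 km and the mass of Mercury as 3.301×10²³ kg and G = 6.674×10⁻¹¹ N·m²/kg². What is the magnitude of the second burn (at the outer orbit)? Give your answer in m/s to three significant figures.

Δv ≈ 531 m/s

μ = GM = 6.674×10⁻¹¹ × 3.301×10²³ = 2.203×10¹³ m³/s².
r₁ = 2440 + 318.5 = 2758.5 km = 2.7585×10⁶ m.
r₂ = 2440 + 10430 = 12870 km = 1.2870×10⁷ m.
Transfer ellipse a_t = (r₁ + r₂)/2 = 7.814×10⁶ m.
At r₁: circular v_c1 = √(μ/r₁) = 2826 m/s; transfer-periherm v_p = √[μ(2/r₁ − 1/a_t)] = 3627 m/s.
At r₂: circular v_c2 = √(μ/r₂) = 1308 m/s; transfer-apoherm v_a = √[μ(2/r₂ − 1/a_t)] = 777.4 m/s.
Δv₂ = v_c2 − v_a = 531.0 m/s.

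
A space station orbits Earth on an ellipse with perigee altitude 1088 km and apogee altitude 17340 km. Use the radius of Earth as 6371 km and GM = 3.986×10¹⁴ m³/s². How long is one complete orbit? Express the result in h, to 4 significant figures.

r_p = 6371 + 1088 = 7459.0 km = 7.4590×10⁶ m.
r_a = 6371 + 17340 = 23711 km = 2.3711×10⁷ m.
Semi-major axis a = (r_p + r_a)/2 = (7459.0 + 23711)/2 = 15585 km = 1.558×10⁷ m.
By Kepler's third law T = 2π√(a³/μ) = 2π × 3.082×10³ = 1.936×10⁴ s.
= 5.379 h.

T ≈ 5.379 h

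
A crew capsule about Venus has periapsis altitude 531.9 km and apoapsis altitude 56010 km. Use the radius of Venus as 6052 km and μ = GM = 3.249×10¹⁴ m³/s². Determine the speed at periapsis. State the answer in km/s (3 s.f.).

v ≈ 9.45 km/s

r_p = 6052 + 531.9 = 6583.9 km = 6.5839×10⁶ m.
r_a = 6052 + 56010 = 62062 km = 6.2062×10⁷ m.
Semi-major axis a = (r_p + r_a)/2 = 34323 km = 3.432×10⁷ m.
Vis-viva: v² = μ(2/r − 1/a) = 3.249×10¹⁴ × (3.038×10⁻⁷ − 2.914×10⁻⁸) = 8.923×10⁷ m²/s².
v = 9446 m/s = 9.446 km/s.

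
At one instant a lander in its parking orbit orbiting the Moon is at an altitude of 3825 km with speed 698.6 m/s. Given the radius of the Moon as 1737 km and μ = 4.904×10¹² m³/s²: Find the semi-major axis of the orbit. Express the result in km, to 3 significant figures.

a ≈ 3850 km

r = 1737 + 3825 = 5562.0 km = 5.562×10⁶ m.
Vis-viva rearranged: 1/a = 2/r − v²/μ = 3.596×10⁻⁷ − 9.952×10⁻⁸ = 2.601×10⁻⁷ m⁻¹.
a = 3.845×10⁶ m = 3845.2 km.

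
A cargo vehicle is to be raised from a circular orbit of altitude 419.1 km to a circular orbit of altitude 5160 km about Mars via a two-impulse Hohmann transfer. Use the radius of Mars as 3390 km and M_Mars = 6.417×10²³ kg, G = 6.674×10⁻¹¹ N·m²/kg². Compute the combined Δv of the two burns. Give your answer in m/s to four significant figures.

μ = GM = 6.674×10⁻¹¹ × 6.417×10²³ = 4.283×10¹³ m³/s².
r₁ = 3390 + 419.1 = 3809.1 km = 3.8091×10⁶ m.
r₂ = 3390 + 5160 = 8550.0 km = 8.5500×10⁶ m.
Transfer ellipse a_t = (r₁ + r₂)/2 = 6.180×10⁶ m.
At r₁: circular v_c1 = √(μ/r₁) = 3353 m/s; transfer-periapsis v_p = √[μ(2/r₁ − 1/a_t)] = 3944 m/s.
Δv₁ = v_p − v_c1 = 591.0 m/s.
At r₂: circular v_c2 = √(μ/r₂) = 2238 m/s; transfer-apoapsis v_a = √[μ(2/r₂ − 1/a_t)] = 1757 m/s.
Δv₂ = v_c2 − v_a = 480.9 m/s.
Total Δv = Δv₁ + Δv₂ = 1072 m/s.

Δv_total ≈ 1072 m/s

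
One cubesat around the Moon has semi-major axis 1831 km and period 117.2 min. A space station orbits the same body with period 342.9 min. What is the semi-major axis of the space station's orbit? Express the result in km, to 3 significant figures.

a₂ ≈ 3750 km

Kepler's third law: a³ ∝ T², so a₂ = a₁ (T₂/T₁)^(2/3).
T₂/T₁ = 2.926, (T₂/T₁)^(2/3) = 2.046.
a₂ = 1831 × 2.046 = 3746 km.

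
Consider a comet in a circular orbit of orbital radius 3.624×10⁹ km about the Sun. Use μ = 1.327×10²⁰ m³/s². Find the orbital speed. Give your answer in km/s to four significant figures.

v ≈ 6.051 km/s

r = 3.624×10⁹ km = 3.624×10¹² m.
For a circular orbit v = √(μ/r) = √(1.327×10²⁰ / 3.624×10¹²) = √(3.662×10⁷) = 6051 m/s.
That is 6.051 km/s.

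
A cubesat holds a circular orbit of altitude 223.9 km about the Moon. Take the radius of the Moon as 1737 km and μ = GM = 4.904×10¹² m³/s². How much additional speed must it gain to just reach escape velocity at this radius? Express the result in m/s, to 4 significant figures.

r = 1737 + 223.9 = 1960.9 km = 1.9609×10⁶ m.
Circular speed v_c = √(μ/r) = 1581 m/s.
Escape speed v_esc = √(2μ/r) = √2 × v_c = 2236 m/s.
Δv = v_esc − v_c = 655.0 m/s.

Δv ≈ 655.0 m/s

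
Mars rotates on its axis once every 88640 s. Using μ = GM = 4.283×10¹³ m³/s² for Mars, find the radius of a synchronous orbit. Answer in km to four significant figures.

A synchronous orbit has period T, so by Kepler's third law a = (μT²/4π²)^(1/3).
μT²/4π² = 4.283×10¹³ × (8.864×10⁴)² / 39.48 = 8.524×10²¹ m³.
a = 2.043×10⁷ m = 20428 km.

r_sync ≈ 20430 km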